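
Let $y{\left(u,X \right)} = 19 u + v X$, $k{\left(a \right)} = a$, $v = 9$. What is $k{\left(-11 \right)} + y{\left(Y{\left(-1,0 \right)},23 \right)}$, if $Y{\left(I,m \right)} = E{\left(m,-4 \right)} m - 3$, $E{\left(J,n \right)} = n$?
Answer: $139$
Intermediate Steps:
$Y{\left(I,m \right)} = -3 - 4 m$ ($Y{\left(I,m \right)} = - 4 m - 3 = -3 - 4 m$)
$y{\left(u,X \right)} = 9 X + 19 u$ ($y{\left(u,X \right)} = 19 u + 9 X = 9 X + 19 u$)
$k{\left(-11 \right)} + y{\left(Y{\left(-1,0 \right)},23 \right)} = -11 + \left(9 \cdot 23 + 19 \left(-3 - 0\right)\right) = -11 + \left(207 + 19 \left(-3 + 0\right)\right) = -11 + \left(207 + 19 \left(-3\right)\right) = -11 + \left(207 - 57\right) = -11 + 150 = 139$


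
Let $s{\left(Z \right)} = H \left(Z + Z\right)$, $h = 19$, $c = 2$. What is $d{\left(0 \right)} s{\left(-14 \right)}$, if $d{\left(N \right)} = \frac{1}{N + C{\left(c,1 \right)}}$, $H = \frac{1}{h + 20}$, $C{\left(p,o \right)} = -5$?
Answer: $\frac{28}{195} \approx 0.14359$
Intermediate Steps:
$H = \frac{1}{39}$ ($H = \frac{1}{19 + 20} = \frac{1}{39} \approx 0.025641$)
$d{\left(N \right)} = \frac{1}{-5 + N}$ ($d{\left(N \right)} = \frac{1}{N - 5} = \frac{1}{-5 + N}$)
$s{\left(Z \right)} = \frac{2 Z}{39}$ ($s{\left(Z \right)} = \frac{Z + Z}{39} = \frac{2 Z}{39}$)
$d{\left(0 \right)} s{\left(-14 \right)} = \frac{\frac{2}{39} \left(-14\right)}{-5 + 0} = \frac{1}{-5} \left(- \frac{28}{39}\right) = \left(- \frac{1}{5}\right) \left(- \frac{28}{39}\right) = \frac{28}{195}$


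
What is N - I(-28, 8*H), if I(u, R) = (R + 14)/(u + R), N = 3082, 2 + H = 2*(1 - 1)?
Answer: 67803/22 ≈ 3082.0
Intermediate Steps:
H = -2 (H = -2 + 2*(1 - 1) = -2 + 2*0 = -2 + 0 = -2)
I(u, R) = (14 + R)/(R + u)
N - I(-28, 8*H) = 3082 - (14 + 8*(-2))/(8*(-2) - 28) = 3082 - (14 - 16)/(-16 - 28) = 3082 - (-2)/(-44) = 3082 - (-1)*(-2)/44 = 3082 - 1*1/22 = 3082 - 1/22 = 67803/22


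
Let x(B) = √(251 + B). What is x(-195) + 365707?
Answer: 365707 + 2*√14 ≈ 3.6571e+5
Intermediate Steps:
x(-195) + 365707 = √(251 - 195) + 365707 = √56 + 365707 = 2*√14 + 365707 = 365707 + 2*√14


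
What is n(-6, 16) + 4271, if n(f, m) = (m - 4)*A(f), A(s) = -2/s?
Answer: 4275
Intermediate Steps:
n(f, m) = -2*(-4 + m)/f (n(f, m) = (m - 4)*(-2/f) = (-4 + m)*(-2/f) = -2*(-4 + m)/f)
n(-6, 16) + 4271 = 2*(4 - 1*16)/(-6) + 4271 = 2*(-1/6)*(4 - 16) + 4271 = 2*(-1/6)*(-12) + 4271 = 4 + 4271 = 4275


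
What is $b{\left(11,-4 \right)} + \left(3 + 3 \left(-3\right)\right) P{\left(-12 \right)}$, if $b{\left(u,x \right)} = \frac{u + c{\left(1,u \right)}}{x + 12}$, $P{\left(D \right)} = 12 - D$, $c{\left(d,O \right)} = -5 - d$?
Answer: $- \frac{1147}{8} \approx -143.38$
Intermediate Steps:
$b{\left(u,x \right)} = \frac{-6 + u}{12 + x}$ ($b{\left(u,x \right)} = \frac{u - 6}{x + 12} = \frac{u - 6}{12 + x} = \frac{-6 + u}{12 + x}$)
$b{\left(11,-4 \right)} + \left(3 + 3 \left(-3\right)\right) P{\left(-12 \right)} = \frac{-6 + 11}{12 - 4} + \left(3 + 3 \left(-3\right)\right) \left(12 - -12\right) = \frac{1}{8} \cdot 5 + \left(3 - 9\right) \left(12 + 12\right) = \frac{1}{8} \cdot 5 - 144 = \frac{5}{8} - 144 = - \frac{1147}{8}$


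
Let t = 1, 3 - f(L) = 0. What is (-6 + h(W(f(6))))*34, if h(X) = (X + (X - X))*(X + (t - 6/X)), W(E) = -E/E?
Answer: -408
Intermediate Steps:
f(L) = 3 (f(L) = 3 - 1*0 = 3 + 0 = 3)
W(E) = -1 (W(E) = -1*1 = -1)
h(X) = X*(1 + X - 6/X) (h(X) = (X + (X - X))*(X + (1 - 6/X)) = (X + 0)*(X + (1 - 6/X)) = X*(1 + X - 6/X))
(-6 + h(W(f(6))))*34 = (-6 + (-6 - 1 + (-1)²))*34 = (-6 + (-6 - 1 + 1))*34 = (-6 - 6)*34 = -12*34 = -408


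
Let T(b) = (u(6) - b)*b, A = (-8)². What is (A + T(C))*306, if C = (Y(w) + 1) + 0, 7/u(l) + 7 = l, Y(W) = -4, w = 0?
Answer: 23256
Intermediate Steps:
A = 64
u(l) = 7/(-7 + l)
C = -3 (C = (-4 + 1) + 0 = -3 + 0 = -3)
T(b) = b*(-7 - b) (T(b) = (7/(-7 + 6) - b)*b = (7/(-1) - b)*b = (7*(-1) - b)*b = (-7 - b)*b = b*(-7 - b))
(A + T(C))*306 = (64 - 1*(-3)*(7 - 3))*306 = (64 - 1*(-3)*4)*306 = (64 + 12)*306 = 76*306 = 23256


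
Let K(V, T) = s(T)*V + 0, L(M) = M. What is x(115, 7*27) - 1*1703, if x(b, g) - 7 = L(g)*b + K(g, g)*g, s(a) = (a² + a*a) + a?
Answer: 2558750990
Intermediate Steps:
s(a) = a + 2*a² (s(a) = (a² + a²) + a = 2*a² + a = a + 2*a²)
K(V, T) = T*V*(1 + 2*T) (K(V, T) = (T*(1 + 2*T))*V + 0 = T*V*(1 + 2*T) + 0 = T*V*(1 + 2*T))
x(b, g) = 7 + b*g + g³*(1 + 2*g) (x(b, g) = 7 + (g*b + (g*g*(1 + 2*g))*g) = 7 + (b*g + (g²*(1 + 2*g))*g) = 7 + (b*g + g³*(1 + 2*g)) = 7 + b*g + g³*(1 + 2*g))
x(115, 7*27) - 1*1703 = (7 + 115*(7*27) + (7*27)³*(1 + 2*(7*27))) - 1*1703 = (7 + 115*189 + 189³*(1 + 2*189)) - 1703 = (7 + 21735 + 6751269*(1 + 378)) - 1703 = (7 + 21735 + 6751269*379) - 1703 = (7 + 21735 + 2558730951) - 1703 = 2558752693 - 1703 = 2558750990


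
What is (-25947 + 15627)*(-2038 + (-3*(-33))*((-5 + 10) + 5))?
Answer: 10815360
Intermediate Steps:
(-25947 + 15627)*(-2038 + (-3*(-33))*((-5 + 10) + 5)) = -10320*(-2038 + 99*(5 + 5)) = -10320*(-2038 + 99*10) = -10320*(-2038 + 990) = -10320*(-1048) = 10815360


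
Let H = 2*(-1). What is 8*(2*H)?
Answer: -32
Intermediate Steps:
H = -2
8*(2*H) = 8*(2*(-2)) = 8*(-4) = -32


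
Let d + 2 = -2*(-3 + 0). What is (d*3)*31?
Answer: 372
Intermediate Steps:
d = 4 (d = -2 - 2*(-3 + 0) = -2 - 2*(-3) = -2 + 6 = 4)
(d*3)*31 = (4*3)*31 = 12*31 = 372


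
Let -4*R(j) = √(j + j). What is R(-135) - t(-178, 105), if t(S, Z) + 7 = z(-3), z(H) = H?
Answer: 10 - 3*I*√30/4 ≈ 10.0 - 4.1079*I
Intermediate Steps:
t(S, Z) = -10 (t(S, Z) = -7 - 3 = -10)
R(j) = -√2*√j/4 (R(j) = -√(j + j)/4 = -√2*√j/4)
R(-135) - t(-178, 105) = -√2*√(-135)/4 - 1*(-10) = -√2*3*I*√15/4 + 10 = -3*I*√30/4 + 10 = 10 - 3*I*√30/4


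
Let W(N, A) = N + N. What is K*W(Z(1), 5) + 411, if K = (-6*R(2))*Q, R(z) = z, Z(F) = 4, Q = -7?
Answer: 1083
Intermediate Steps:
W(N, A) = 2*N
K = 84 (K = -6*2*(-7) = -12*(-7) = 84)
K*W(Z(1), 5) + 411 = 84*(2*4) + 411 = 84*8 + 411 = 672 + 411 = 1083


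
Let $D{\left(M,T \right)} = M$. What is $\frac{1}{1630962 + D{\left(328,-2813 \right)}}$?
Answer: $\frac{1}{1631290} \approx 6.1301 \cdot 10^{-7}$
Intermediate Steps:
$\frac{1}{1630962 + D{\left(328,-2813 \right)}} = \frac{1}{1630962 + 328} = \frac{1}{1631290}$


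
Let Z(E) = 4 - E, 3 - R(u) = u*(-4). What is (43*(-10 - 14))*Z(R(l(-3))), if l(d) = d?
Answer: -13416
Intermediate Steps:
R(u) = 3 + 4*u (R(u) = 3 - u*(-4) = 3 - (-4)*u = 3 + 4*u)
(43*(-10 - 14))*Z(R(l(-3))) = (43*(-10 - 14))*(4 - (3 + 4*(-3))) = (43*(-24))*(4 - (3 - 12)) = -1032*(4 - 1*(-9)) = -1032*(4 + 9) = -1032*13 = -13416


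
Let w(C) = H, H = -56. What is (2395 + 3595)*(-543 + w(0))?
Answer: -3588010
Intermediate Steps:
w(C) = -56
(2395 + 3595)*(-543 + w(0)) = (2395 + 3595)*(-543 - 56) = 5990*(-599) = -3588010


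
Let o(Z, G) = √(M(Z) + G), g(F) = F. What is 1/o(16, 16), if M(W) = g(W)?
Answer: √2/8 ≈ 0.17678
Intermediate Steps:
M(W) = W
o(Z, G) = √(G + Z) (o(Z, G) = √(Z + G) = √(G + Z))
1/o(16, 16) = 1/(√(16 + 16)) = 1/(√32) = 1/(4*√2) = √2/8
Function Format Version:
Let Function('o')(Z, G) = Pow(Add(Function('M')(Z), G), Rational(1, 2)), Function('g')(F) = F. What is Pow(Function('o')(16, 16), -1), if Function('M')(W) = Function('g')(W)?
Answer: Mul(Rational(1, 8), Pow(2, Rational(1, 2))) ≈ 0.17678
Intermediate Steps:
Function('M')(W) = W
Function('o')(Z, G) = Pow(Add(G, Z), Rational(1, 2)) (Function('o')(Z, G) = Pow(Add(Z, G), Rational(1, 2)) = Pow(Add(G, Z), Rational(1, 2)))
Pow(Function('o')(16, 16), -1) = Pow(Pow(Add(16, 16), Rational(1, 2)), -1) = Pow(Pow(32, Rational(1, 2)), -1) = Pow(Mul(4, Pow(2, Rational(1, 2))), -1) = Mul(Rational(1, 8), Pow(2, Rational(1, 2)))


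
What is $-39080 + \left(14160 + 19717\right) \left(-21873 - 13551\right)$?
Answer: $-1200097928$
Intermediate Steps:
$-39080 + \left(14160 + 19717\right) \left(-21873 - 13551\right) = -39080 + 33877 \left(-35424\right) = -39080 - 1200058848 = -1200097928$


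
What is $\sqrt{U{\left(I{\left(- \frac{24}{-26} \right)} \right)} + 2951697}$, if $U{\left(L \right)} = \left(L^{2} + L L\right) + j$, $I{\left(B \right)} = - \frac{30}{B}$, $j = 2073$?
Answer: $\frac{\sqrt{11823530}}{2} \approx 1719.3$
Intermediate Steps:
$U{\left(L \right)} = 2073 + 2 L^{2}$ ($U{\left(L \right)} = \left(L^{2} + L L\right) + 2073 = \left(L^{2} + L^{2}\right) + 2073 = 2 L^{2} + 2073 = 2073 + 2 L^{2}$)
$\sqrt{U{\left(I{\left(- \frac{24}{-26} \right)} \right)} + 2951697} = \sqrt{\left(2073 + 2 \left(- \frac{30}{\left(-24\right) \frac{1}{-26}}\right)^{2}\right) + 2951697} = \sqrt{\left(2073 + 2 \left(- \frac{30}{\left(-24\right) \left(- \frac{1}{26}\right)}\right)^{2}\right) + 2951697} = \sqrt{\left(2073 + 2 \left(- \frac{30}{\frac{12}{13}}\right)^{2}\right) + 2951697} = \sqrt{\left(2073 + 2 \left(\left(-30\right) \frac{13}{12}\right)^{2}\right) + 2951697} = \sqrt{\left(2073 + 2 \left(- \frac{65}{2}\right)^{2}\right) + 2951697} = \sqrt{\left(2073 + 2 \cdot \frac{4225}{4}\right) + 2951697} = \sqrt{\left(2073 + \frac{4225}{2}\right) + 2951697} = \sqrt{\frac{8371}{2} + 2951697} = \sqrt{\frac{5911765}{2}} = \frac{\sqrt{11823530}}{2}$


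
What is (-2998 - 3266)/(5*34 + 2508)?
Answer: -3132/1339 ≈ -2.3391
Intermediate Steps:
(-2998 - 3266)/(5*34 + 2508) = -6264/(170 + 2508) = -6264/2678 = -6264*1/2678 = -3132/1339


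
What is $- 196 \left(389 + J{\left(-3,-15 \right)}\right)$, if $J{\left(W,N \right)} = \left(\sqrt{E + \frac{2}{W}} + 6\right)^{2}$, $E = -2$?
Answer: $- \frac{248332}{3} - 1568 i \sqrt{6} \approx -82777.0 - 3840.8 i$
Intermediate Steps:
$J{\left(W,N \right)} = \left(6 + \sqrt{-2 + \frac{2}{W}}\right)^{2}$ ($J{\left(W,N \right)} = \left(\sqrt{-2 + \frac{2}{W}} + 6\right)^{2} = \left(6 + \sqrt{-2 + \frac{2}{W}}\right)^{2}$)
$- 196 \left(389 + J{\left(-3,-15 \right)}\right) = - 196 \left(389 + \left(6 + \sqrt{2} \sqrt{\frac{1 - -3}{-3}}\right)^{2}\right) = - 196 \left(389 + \left(6 + \sqrt{2} \sqrt{- \frac{1 + 3}{3}}\right)^{2}\right) = - 196 \left(389 + \left(6 + \sqrt{2} \sqrt{\left(- \frac{1}{3}\right) 4}\right)^{2}\right) = - 196 \left(389 + \left(6 + \sqrt{2} \sqrt{- \frac{4}{3}}\right)^{2}\right) = - 196 \left(389 + \left(6 + \sqrt{2} \frac{2 i \sqrt{3}}{3}\right)^{2}\right) = - 196 \left(389 + \left(6 + \frac{2 i \sqrt{6}}{3}\right)^{2}\right) = -76244 - 196 \left(6 + \frac{2 i \sqrt{6}}{3}\right)^{2}$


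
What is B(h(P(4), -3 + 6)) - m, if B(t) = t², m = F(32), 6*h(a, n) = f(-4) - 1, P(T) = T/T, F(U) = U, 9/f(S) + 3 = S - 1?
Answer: -73439/2304 ≈ -31.875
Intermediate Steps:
f(S) = 9/(-4 + S) (f(S) = 9/(-3 + (S - 1)) = 9/(-3 + (-1 + S)) = 9/(-4 + S))
P(T) = 1
h(a, n) = -17/48 (h(a, n) = (9/(-4 - 4) - 1)/6 = (9/(-8) - 1)/6 = (9*(-⅛) - 1)/6 = (-9/8 - 1)/6 = (⅙)*(-17/8) = -17/48)
m = 32
B(h(P(4), -3 + 6)) - m = (-17/48)² - 1*32 = 289/2304 - 32 = -73439/2304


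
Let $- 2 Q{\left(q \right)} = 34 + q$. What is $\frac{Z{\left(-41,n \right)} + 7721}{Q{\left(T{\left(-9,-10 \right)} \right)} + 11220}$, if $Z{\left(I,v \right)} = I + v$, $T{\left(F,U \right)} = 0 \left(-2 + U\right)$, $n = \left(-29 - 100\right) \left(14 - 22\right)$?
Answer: $\frac{8712}{11203} \approx 0.77765$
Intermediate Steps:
$n = 1032$ ($n = \left(-129\right) \left(-8\right) = 1032$)
$T{\left(F,U \right)} = 0$
$Q{\left(q \right)} = -17 - \frac{q}{2}$ ($Q{\left(q \right)} = - \frac{34 + q}{2} = -17 - \frac{q}{2}$)
$\frac{Z{\left(-41,n \right)} + 7721}{Q{\left(T{\left(-9,-10 \right)} \right)} + 11220} = \frac{\left(-41 + 1032\right) + 7721}{\left(-17 - 0\right) + 11220} = \frac{991 + 7721}{\left(-17 + 0\right) + 11220} = \frac{8712}{-17 + 11220} = \frac{8712}{11203}$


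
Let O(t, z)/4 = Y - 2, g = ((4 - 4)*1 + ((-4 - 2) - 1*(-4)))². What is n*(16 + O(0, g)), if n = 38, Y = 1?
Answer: 456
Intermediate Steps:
g = 4 (g = (0*1 + (-6 + 4))² = (0 - 2)² = (-2)² = 4)
O(t, z) = -4 (O(t, z) = 4*(1 - 2) = 4*(-1) = -4)
n*(16 + O(0, g)) = 38*(16 - 4) = 38*12 = 456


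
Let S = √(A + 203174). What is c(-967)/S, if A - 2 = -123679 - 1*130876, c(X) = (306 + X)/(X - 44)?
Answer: -661*I*√51379/51944169 ≈ -0.0028844*I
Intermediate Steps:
c(X) = (306 + X)/(-44 + X)
A = -254553 (A = 2 + (-123679 - 1*130876) = 2 + (-123679 - 130876) = 2 - 254555 = -254553)
S = I*√51379 (S = √(-254553 + 203174) = √(-51379) = I*√51379 ≈ 226.67*I)
c(-967)/S = ((306 - 967)/(-44 - 967))/((I*√51379)) = (-661/(-1011))*(-I*√51379/51379) = (-1/1011*(-661))*(-I*√51379/51379) = 661*(-I*√51379/51379)/1011 = -661*I*√51379/51944169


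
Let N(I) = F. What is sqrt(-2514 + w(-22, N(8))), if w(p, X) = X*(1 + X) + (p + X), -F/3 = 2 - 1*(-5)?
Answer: I*sqrt(2137) ≈ 46.228*I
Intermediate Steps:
F = -21 (F = -3*(2 - 1*(-5)) = -3*(2 + 5) = -3*7 = -21)
N(I) = -21
w(p, X) = X + p + X*(1 + X) (w(p, X) = X*(1 + X) + (X + p) = X + p + X*(1 + X))
sqrt(-2514 + w(-22, N(8))) = sqrt(-2514 + (-22 + (-21)**2 + 2*(-21))) = sqrt(-2514 + (-22 + 441 - 42)) = sqrt(-2514 + 377) = sqrt(-2137) = I*sqrt(2137)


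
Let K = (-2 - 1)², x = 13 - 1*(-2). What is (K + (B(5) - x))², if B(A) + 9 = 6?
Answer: 81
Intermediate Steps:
B(A) = -3 (B(A) = -9 + 6 = -3)
x = 15 (x = 13 + 2 = 15)
K = 9 (K = (-3)² = 9)
(K + (B(5) - x))² = (9 + (-3 - 1*15))² = (9 + (-3 - 15))² = (9 - 18)² = (-9)² = 81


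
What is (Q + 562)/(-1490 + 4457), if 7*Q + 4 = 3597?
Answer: 2509/6923 ≈ 0.36242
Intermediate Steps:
Q = 3593/7 (Q = -4/7 + (⅐)*3597 = -4/7 + 3597/7 = 3593/7 ≈ 513.29)
(Q + 562)/(-1490 + 4457) = (3593/7 + 562)/(-1490 + 4457) = (7527/7)/2967 = (7527/7)*(1/2967) = 2509/6923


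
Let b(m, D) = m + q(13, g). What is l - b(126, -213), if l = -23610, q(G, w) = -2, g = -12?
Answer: -23734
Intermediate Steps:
b(m, D) = -2 + m (b(m, D) = m - 2 = -2 + m)
l - b(126, -213) = -23610 - (-2 + 126) = -23610 - 1*124 = -23610 - 124 = -23734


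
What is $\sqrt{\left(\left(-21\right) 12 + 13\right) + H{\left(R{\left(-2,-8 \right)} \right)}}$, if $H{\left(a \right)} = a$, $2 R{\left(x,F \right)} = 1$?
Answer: $\frac{3 i \sqrt{106}}{2} \approx 15.443 i$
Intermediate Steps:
$R{\left(x,F \right)} = \frac{1}{2}$ ($R{\left(x,F \right)} = \frac{1}{2} \cdot 1 = \frac{1}{2}$)
$\sqrt{\left(\left(-21\right) 12 + 13\right) + H{\left(R{\left(-2,-8 \right)} \right)}} = \sqrt{\left(\left(-21\right) 12 + 13\right) + \frac{1}{2}} = \sqrt{\left(-252 + 13\right) + \frac{1}{2}} = \sqrt{-239 + \frac{1}{2}} = \sqrt{- \frac{477}{2}} = \frac{3 i \sqrt{106}}{2}$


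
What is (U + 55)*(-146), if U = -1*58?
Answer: 438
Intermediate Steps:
U = -58
(U + 55)*(-146) = (-58 + 55)*(-146) = -3*(-146) = 438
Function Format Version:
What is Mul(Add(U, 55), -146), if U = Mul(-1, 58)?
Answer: 438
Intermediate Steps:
U = -58
Mul(Add(U, 55), -146) = Mul(Add(-58, 55), -146) = Mul(-3, -146) = 438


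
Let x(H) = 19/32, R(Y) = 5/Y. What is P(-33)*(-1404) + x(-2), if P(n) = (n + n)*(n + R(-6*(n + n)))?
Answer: -97815725/32 ≈ -3.0567e+6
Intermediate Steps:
x(H) = 19/32 (x(H) = 19*(1/32) = 19/32)
P(n) = 2*n*(n - 5/(12*n)) (P(n) = (n + n)*(n + 5/((-6*(n + n)))) = (2*n)*(n + 5/((-12*n))) = (2*n)*(n + 5*(-1/(12*n))) = (2*n)*(n - 5/(12*n)) = 2*n*(n - 5/(12*n)))
P(-33)*(-1404) + x(-2) = (-⅚ + 2*(-33)²)*(-1404) + 19/32 = (-⅚ + 2*1089)*(-1404) + 19/32 = (-⅚ + 2178)*(-1404) + 19/32 = (13063/6)*(-1404) + 19/32 = -3056742 + 19/32 = -97815725/32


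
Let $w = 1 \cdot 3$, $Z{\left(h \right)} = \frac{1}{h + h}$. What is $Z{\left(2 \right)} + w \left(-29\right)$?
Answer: $- \frac{347}{4} \approx -86.75$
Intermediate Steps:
$Z{\left(h \right)} = \frac{1}{2 h}$
$w = 3$
$Z{\left(2 \right)} + w \left(-29\right) = \frac{1}{2 \cdot 2} + 3 \left(-29\right) = \frac{1}{2} \cdot \frac{1}{2} - 87 = \frac{1}{4} - 87 = - \frac{347}{4}$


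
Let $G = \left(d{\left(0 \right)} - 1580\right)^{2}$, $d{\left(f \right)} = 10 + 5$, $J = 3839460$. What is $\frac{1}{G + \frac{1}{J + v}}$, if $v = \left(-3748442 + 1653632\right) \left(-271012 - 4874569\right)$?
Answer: $\frac{10779018374070}{26400241277231595751} \approx 4.0829 \cdot 10^{-7}$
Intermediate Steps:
$d{\left(f \right)} = 15$
$v = 10779014534610$ ($v = \left(-2094810\right) \left(-5145581\right) = 10779014534610$)
$G = 2449225$ ($G = \left(15 - 1580\right)^{2} = \left(-1565\right)^{2} = 2449225$)
$\frac{1}{G + \frac{1}{J + v}} = \frac{1}{2449225 + \frac{1}{3839460 + 10779014534610}} = \frac{1}{2449225 + \frac{1}{10779018374070}} = \frac{1}{\frac{26400241277231595751}{10779018374070}} = \frac{10779018374070}{26400241277231595751}$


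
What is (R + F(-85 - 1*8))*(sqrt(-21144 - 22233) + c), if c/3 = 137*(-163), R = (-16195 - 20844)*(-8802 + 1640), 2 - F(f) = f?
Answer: -17771461757109 + 265273413*I*sqrt(43377) ≈ -1.7771e+13 + 5.5249e+10*I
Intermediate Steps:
F(f) = 2 - f
R = 265273318 (R = -37039*(-7162) = 265273318)
c = -66993 (c = 3*(137*(-163)) = 3*(-22331) = -66993)
(R + F(-85 - 1*8))*(sqrt(-21144 - 22233) + c) = (265273318 + (2 - (-85 - 1*8)))*(sqrt(-21144 - 22233) - 66993) = (265273318 + (2 - (-85 - 8)))*(sqrt(-43377) - 66993) = (265273318 + (2 - 1*(-93)))*(I*sqrt(43377) - 66993) = (265273318 + (2 + 93))*(-66993 + I*sqrt(43377)) = (265273318 + 95)*(-66993 + I*sqrt(43377)) = 265273413*(-66993 + I*sqrt(43377)) = -17771461757109 + 265273413*I*sqrt(43377)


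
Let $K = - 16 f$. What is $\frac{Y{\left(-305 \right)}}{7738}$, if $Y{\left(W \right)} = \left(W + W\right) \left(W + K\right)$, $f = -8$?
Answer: $\frac{53985}{3869} \approx 13.953$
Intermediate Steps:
$K = 128$ ($K = \left(-16\right) \left(-8\right) = 128$)
$Y{\left(W \right)} = 2 W \left(128 + W\right)$ ($Y{\left(W \right)} = \left(W + W\right) \left(W + 128\right) = 2 W \left(128 + W\right)$)
$\frac{Y{\left(-305 \right)}}{7738} = \frac{2 \left(-305\right) \left(128 - 305\right)}{7738} = 2 \left(-305\right) \left(-177\right) \frac{1}{7738} = 107970 \cdot \frac{1}{7738} = \frac{53985}{3869}$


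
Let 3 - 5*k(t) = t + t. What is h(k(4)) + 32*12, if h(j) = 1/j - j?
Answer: 384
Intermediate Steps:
k(t) = ⅗ - 2*t/5 (k(t) = ⅗ - (t + t)/5 = ⅗ - 2*t/5)
h(k(4)) + 32*12 = (1/(⅗ - ⅖*4) - (⅗ - ⅖*4)) + 32*12 = (1/(⅗ - 8/5) - (⅗ - 8/5)) + 384 = (1/(-1) - 1*(-1)) + 384 = (-1 + 1) + 384 = 0 + 384 = 384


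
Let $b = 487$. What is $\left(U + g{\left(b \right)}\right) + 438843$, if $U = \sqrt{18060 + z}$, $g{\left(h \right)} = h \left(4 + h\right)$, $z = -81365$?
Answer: $677960 + i \sqrt{63305} \approx 6.7796 \cdot 10^{5} + 251.6 i$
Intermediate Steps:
$U = i \sqrt{63305}$ ($U = \sqrt{18060 - 81365} = \sqrt{-63305} = i \sqrt{63305} \approx 251.6 i$)
$\left(U + g{\left(b \right)}\right) + 438843 = \left(i \sqrt{63305} + 487 \left(4 + 487\right)\right) + 438843 = \left(i \sqrt{63305} + 487 \cdot 491\right) + 438843 = \left(i \sqrt{63305} + 239117\right) + 438843 = \left(239117 + i \sqrt{63305}\right) + 438843 = 677960 + i \sqrt{63305}$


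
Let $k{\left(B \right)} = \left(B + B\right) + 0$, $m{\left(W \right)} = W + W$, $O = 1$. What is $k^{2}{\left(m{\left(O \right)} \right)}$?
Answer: $16$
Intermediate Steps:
$m{\left(W \right)} = 2 W$
$k{\left(B \right)} = 2 B$ ($k{\left(B \right)} = 2 B + 0 = 2 B$)
$k^{2}{\left(m{\left(O \right)} \right)} = \left(2 \cdot 2 \cdot 1\right)^{2} = \left(2 \cdot 2\right)^{2} = 4^{2} = 16$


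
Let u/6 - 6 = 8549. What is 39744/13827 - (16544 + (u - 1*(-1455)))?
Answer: -319524113/4609 ≈ -69326.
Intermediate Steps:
u = 51330 (u = 36 + 6*8549 = 36 + 51294 = 51330)
39744/13827 - (16544 + (u - 1*(-1455))) = 39744/13827 - (16544 + (51330 - 1*(-1455))) = 39744*(1/13827) - (16544 + (51330 + 1455)) = 13248/4609 - (16544 + 52785) = 13248/4609 - 1*69329 = 13248/4609 - 69329 = -319524113/4609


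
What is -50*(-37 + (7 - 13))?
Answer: 2150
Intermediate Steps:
-50*(-37 + (7 - 13)) = -50*(-37 - 6) = -50*(-43) = 2150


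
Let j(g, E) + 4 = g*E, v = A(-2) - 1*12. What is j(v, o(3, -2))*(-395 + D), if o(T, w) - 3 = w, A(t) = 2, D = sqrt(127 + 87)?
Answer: 5530 - 14*sqrt(214) ≈ 5325.2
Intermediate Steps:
D = sqrt(214) ≈ 14.629
v = -10 (v = 2 - 1*12 = 2 - 12 = -10)
o(T, w) = 3 + w
j(g, E) = -4 + E*g (j(g, E) = -4 + g*E = -4 + E*g)
j(v, o(3, -2))*(-395 + D) = (-4 + (3 - 2)*(-10))*(-395 + sqrt(214)) = (-4 + 1*(-10))*(-395 + sqrt(214)) = (-4 - 10)*(-395 + sqrt(214)) = -14*(-395 + sqrt(214)) = 5530 - 14*sqrt(214)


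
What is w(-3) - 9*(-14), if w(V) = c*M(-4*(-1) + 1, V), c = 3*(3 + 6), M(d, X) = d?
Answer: 261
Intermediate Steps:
c = 27 (c = 3*9 = 27)
w(V) = 135 (w(V) = 27*(-4*(-1) + 1) = 27*(4 + 1) = 27*5 = 135)
w(-3) - 9*(-14) = 135 - 9*(-14) = 135 + 126 = 261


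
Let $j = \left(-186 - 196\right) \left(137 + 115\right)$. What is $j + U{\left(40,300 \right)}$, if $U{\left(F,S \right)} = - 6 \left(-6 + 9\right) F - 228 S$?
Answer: $-165384$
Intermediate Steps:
$j = -96264$ ($j = \left(-382\right) 252 = -96264$)
$U{\left(F,S \right)} = - 228 S - 18 F$ ($U{\left(F,S \right)} = \left(-6\right) 3 F - 228 S = - 18 F - 228 S = - 228 S - 18 F$)
$j + U{\left(40,300 \right)} = -96264 - 69120 = -165384$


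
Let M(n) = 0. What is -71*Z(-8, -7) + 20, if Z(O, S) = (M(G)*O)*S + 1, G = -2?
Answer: -51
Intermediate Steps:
Z(O, S) = 1 (Z(O, S) = (0*O)*S + 1 = 0*S + 1 = 0 + 1 = 1)
-71*Z(-8, -7) + 20 = -71*1 + 20 = -71 + 20 = -51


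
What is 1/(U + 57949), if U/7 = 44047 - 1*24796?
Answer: 1/192706 ≈ 5.1892e-6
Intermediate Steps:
U = 134757 (U = 7*(44047 - 1*24796) = 7*(44047 - 24796) = 7*19251 = 134757)
1/(U + 57949) = 1/(134757 + 57949) = 1/192706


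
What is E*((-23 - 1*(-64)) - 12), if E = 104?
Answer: 3016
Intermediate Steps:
E*((-23 - 1*(-64)) - 12) = 104*((-23 - 1*(-64)) - 12) = 104*((-23 + 64) - 12) = 104*(41 - 12) = 104*29 = 3016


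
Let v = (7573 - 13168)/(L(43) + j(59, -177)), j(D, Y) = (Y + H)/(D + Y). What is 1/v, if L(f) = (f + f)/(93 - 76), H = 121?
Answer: -370/374119 ≈ -0.00098899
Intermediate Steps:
L(f) = 2*f/17 (L(f) = (2*f)/17 = (2*f)*(1/17) = 2*f/17)
j(D, Y) = (121 + Y)/(D + Y) (j(D, Y) = (Y + 121)/(D + Y) = (121 + Y)/(D + Y))
v = -374119/370 (v = (7573 - 13168)/((2/17)*43 + (121 - 177)/(59 - 177)) = -5595/(86/17 - 56/(-118)) = -5595/(86/17 - 1/118*(-56)) = -5595/(86/17 + 28/59) = -5595/5550/1003 = -5595*1003/5550 = -374119/370 ≈ -1011.1)
1/v = 1/(-374119/370) = -370/374119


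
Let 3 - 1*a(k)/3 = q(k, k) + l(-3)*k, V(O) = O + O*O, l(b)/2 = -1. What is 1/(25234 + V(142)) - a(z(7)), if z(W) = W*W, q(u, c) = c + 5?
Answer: -6421139/45540 ≈ -141.00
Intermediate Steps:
l(b) = -2 (l(b) = 2*(-1) = -2)
V(O) = O + O**2
q(u, c) = 5 + c
z(W) = W**2
a(k) = -6 + 3*k (a(k) = 9 - 3*((5 + k) - 2*k) = 9 - 3*(5 - k) = 9 + (-15 + 3*k) = -6 + 3*k)
1/(25234 + V(142)) - a(z(7)) = 1/(25234 + 142*(1 + 142)) - (-6 + 3*7**2) = 1/(25234 + 142*143) - (-6 + 3*49) = 1/(25234 + 20306) - (-6 + 147) = 1/45540 - 1*141 = 1/45540 - 141 = -6421139/45540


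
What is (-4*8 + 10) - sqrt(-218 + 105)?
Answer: -22 - I*sqrt(113) ≈ -22.0 - 10.63*I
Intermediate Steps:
(-4*8 + 10) - sqrt(-218 + 105) = (-32 + 10) - sqrt(-113) = -22 - I*sqrt(113)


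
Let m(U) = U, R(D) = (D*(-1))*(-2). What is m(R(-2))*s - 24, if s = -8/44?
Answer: -256/11 ≈ -23.273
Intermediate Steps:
R(D) = 2*D (R(D) = -D*(-2) = 2*D)
s = -2/11 (s = -8*1/44 = -2/11 ≈ -0.18182)
m(R(-2))*s - 24 = (2*(-2))*(-2/11) - 24 = -4*(-2/11) - 24 = 8/11 - 24 = -256/11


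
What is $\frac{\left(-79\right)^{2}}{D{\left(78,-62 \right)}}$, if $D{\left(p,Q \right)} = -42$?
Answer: $- \frac{6241}{42} \approx -148.6$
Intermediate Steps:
$\frac{\left(-79\right)^{2}}{D{\left(78,-62 \right)}} = \frac{\left(-79\right)^{2}}{-42} = 6241 \left(- \frac{1}{42}\right) = - \frac{6241}{42}$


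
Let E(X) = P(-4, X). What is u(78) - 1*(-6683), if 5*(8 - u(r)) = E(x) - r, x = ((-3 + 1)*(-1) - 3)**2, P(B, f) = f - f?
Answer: 33533/5 ≈ 6706.6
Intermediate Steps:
P(B, f) = 0
x = 1 (x = (-2*(-1) - 3)**2 = (2 - 3)**2 = (-1)**2 = 1)
E(X) = 0
u(r) = 8 + r/5 (u(r) = 8 - (0 - r)/5 = 8 - (-1)*r/5 = 8 + r/5)
u(78) - 1*(-6683) = (8 + (1/5)*78) - 1*(-6683) = (8 + 78/5) + 6683 = 118/5 + 6683 = 33533/5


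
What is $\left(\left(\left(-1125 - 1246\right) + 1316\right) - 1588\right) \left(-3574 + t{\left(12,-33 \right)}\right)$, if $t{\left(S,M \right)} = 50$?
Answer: $9313932$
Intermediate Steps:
$\left(\left(\left(-1125 - 1246\right) + 1316\right) - 1588\right) \left(-3574 + t{\left(12,-33 \right)}\right) = \left(\left(\left(-1125 - 1246\right) + 1316\right) - 1588\right) \left(-3574 + 50\right) = \left(\left(-2371 + 1316\right) - 1588\right) \left(-3524\right) = \left(-1055 - 1588\right) \left(-3524\right) = \left(-2643\right) \left(-3524\right) = 9313932$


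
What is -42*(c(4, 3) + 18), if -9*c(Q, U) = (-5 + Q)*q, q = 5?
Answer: -2338/3 ≈ -779.33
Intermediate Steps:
c(Q, U) = 25/9 - 5*Q/9 (c(Q, U) = -(-5 + Q)*5/9 = -(-25 + 5*Q)/9 = 25/9 - 5*Q/9)
-42*(c(4, 3) + 18) = -42*((25/9 - 5/9*4) + 18) = -42*((25/9 - 20/9) + 18) = -42*(5/9 + 18) = -42*167/9 = -2338/3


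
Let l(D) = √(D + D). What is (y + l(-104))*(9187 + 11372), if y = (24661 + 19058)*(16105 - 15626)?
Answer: 430534263159 + 82236*I*√13 ≈ 4.3053e+11 + 2.9651e+5*I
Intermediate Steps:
l(D) = √2*√D (l(D) = √(2*D) = √2*√D)
y = 20941401 (y = 43719*479 = 20941401)
(y + l(-104))*(9187 + 11372) = (20941401 + √2*√(-104))*(9187 + 11372) = (20941401 + √2*(2*I*√26))*20559 = (20941401 + 4*I*√13)*20559 = 430534263159 + 82236*I*√13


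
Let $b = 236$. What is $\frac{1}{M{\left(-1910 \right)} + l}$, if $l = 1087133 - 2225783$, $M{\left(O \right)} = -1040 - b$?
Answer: $- \frac{1}{1139926} \approx -8.7725 \cdot 10^{-7}$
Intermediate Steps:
$M{\left(O \right)} = -1276$ ($M{\left(O \right)} = -1040 - 236 = -1276$)
$l = -1138650$ ($l = 1087133 - 2225783 = -1138650$)
$\frac{1}{M{\left(-1910 \right)} + l} = \frac{1}{-1276 - 1138650} = \frac{1}{-1139926} = - \frac{1}{1139926}$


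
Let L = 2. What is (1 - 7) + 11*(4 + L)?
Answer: 60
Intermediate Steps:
(1 - 7) + 11*(4 + L) = (1 - 7) + 11*(4 + 2) = -6 + 11*6 = -6 + 66 = 60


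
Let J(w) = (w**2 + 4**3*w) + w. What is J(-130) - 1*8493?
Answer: -43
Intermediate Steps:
J(w) = w**2 + 65*w (J(w) = (w**2 + 64*w) + w = w**2 + 65*w)
J(-130) - 1*8493 = -130*(65 - 130) - 1*8493 = -130*(-65) - 8493 = 8450 - 8493 = -43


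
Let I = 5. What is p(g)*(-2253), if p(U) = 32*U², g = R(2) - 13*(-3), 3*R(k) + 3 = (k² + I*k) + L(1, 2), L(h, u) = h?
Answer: -133305504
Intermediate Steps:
R(k) = -⅔ + k²/3 + 5*k/3 (R(k) = -1 + ((k² + 5*k) + 1)/3 = -1 + (1 + k² + 5*k)/3 = -1 + (⅓ + k²/3 + 5*k/3) = -⅔ + k²/3 + 5*k/3)
g = 43 (g = (-⅔ + (⅓)*2² + (5/3)*2) - 13*(-3) = (-⅔ + (⅓)*4 + 10/3) + 39 = (-⅔ + 4/3 + 10/3) + 39 = 4 + 39 = 43)
p(g)*(-2253) = (32*43²)*(-2253) = (32*1849)*(-2253) = 59168*(-2253) = -133305504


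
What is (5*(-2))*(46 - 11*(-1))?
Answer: -570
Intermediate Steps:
(5*(-2))*(46 - 11*(-1)) = -10*(46 + 11) = -10*57 = -570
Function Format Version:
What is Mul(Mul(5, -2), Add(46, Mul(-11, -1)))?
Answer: -570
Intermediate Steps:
Mul(Mul(5, -2), Add(46, Mul(-11, -1))) = Mul(-10, Add(46, 11)) = Mul(-10, 57) = -570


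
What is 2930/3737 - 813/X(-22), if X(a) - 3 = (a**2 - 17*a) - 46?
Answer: -650231/3045655 ≈ -0.21349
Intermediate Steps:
X(a) = -43 + a**2 - 17*a (X(a) = 3 + ((a**2 - 17*a) - 46) = 3 + (-46 + a**2 - 17*a) = -43 + a**2 - 17*a)
2930/3737 - 813/X(-22) = 2930/3737 - 813/(-43 + (-22)**2 - 17*(-22)) = 2930*(1/3737) - 813/(-43 + 484 + 374) = 2930/3737 - 813/815 = -650231/3045655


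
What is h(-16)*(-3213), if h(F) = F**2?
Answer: -822528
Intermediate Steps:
h(-16)*(-3213) = (-16)**2*(-3213) = 256*(-3213) = -822528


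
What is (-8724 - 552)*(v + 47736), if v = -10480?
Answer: -345586656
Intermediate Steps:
(-8724 - 552)*(v + 47736) = (-8724 - 552)*(-10480 + 47736) = -9276*37256 = -345586656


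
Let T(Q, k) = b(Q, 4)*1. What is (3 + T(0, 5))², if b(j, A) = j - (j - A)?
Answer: 49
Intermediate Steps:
b(j, A) = A (b(j, A) = j + (A - j) = A)
T(Q, k) = 4 (T(Q, k) = 4*1 = 4)
(3 + T(0, 5))² = (3 + 4)² = 7² = 49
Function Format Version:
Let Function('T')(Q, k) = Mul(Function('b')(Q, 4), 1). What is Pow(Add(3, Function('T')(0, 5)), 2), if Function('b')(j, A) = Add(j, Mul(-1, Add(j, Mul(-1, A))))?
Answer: 49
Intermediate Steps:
Function('b')(j, A) = A (Function('b')(j, A) = Add(j, Add(A, Mul(-1, j))) = A)
Function('T')(Q, k) = 4 (Function('T')(Q, k) = Mul(4, 1) = 4)
Pow(Add(3, Function('T')(0, 5)), 2) = Pow(Add(3, 4), 2) = Pow(7, 2) = 49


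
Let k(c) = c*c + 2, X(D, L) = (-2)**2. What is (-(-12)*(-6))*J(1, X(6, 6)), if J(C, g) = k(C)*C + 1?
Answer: -288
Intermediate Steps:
X(D, L) = 4
k(c) = 2 + c**2 (k(c) = c**2 + 2 = 2 + c**2)
J(C, g) = 1 + C*(2 + C**2) (J(C, g) = (2 + C**2)*C + 1 = C*(2 + C**2) + 1 = 1 + C*(2 + C**2))
(-(-12)*(-6))*J(1, X(6, 6)) = (-(-12)*(-6))*(1 + 1*(2 + 1**2)) = (-1*72)*(1 + 1*(2 + 1)) = -72*(1 + 1*3) = -72*(1 + 3) = -72*4 = -288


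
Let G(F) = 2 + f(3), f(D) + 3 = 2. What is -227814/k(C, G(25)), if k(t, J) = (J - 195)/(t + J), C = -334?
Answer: -37931031/97 ≈ -3.9104e+5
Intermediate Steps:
f(D) = -1 (f(D) = -3 + 2 = -1)
G(F) = 1 (G(F) = 2 - 1 = 1)
k(t, J) = (-195 + J)/(J + t)
-227814/k(C, G(25)) = -227814*(1 - 334)/(-195 + 1) = -227814/(-194/(-333)) = -227814/((-1/333*(-194))) = -227814/194/333 = -227814*333/194 = -37931031/97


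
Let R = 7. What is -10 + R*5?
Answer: 25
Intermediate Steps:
-10 + R*5 = -10 + 7*5 = -10 + 35 = 25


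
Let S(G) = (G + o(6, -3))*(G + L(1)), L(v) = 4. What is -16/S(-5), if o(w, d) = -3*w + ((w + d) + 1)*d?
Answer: -16/35 ≈ -0.45714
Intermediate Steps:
o(w, d) = -3*w + d*(1 + d + w) (o(w, d) = -3*w + ((d + w) + 1)*d = -3*w + (1 + d + w)*d = -3*w + d*(1 + d + w))
S(G) = (-30 + G)*(4 + G) (S(G) = (G + (-3 + (-3)² - 3*6 - 3*6))*(G + 4) = (G + (-3 + 9 - 18 - 18))*(4 + G) = (G - 30)*(4 + G) = (-30 + G)*(4 + G))
-16/S(-5) = -16/(-120 + (-5)² - 26*(-5)) = -16/(-120 + 25 + 130) = -16/35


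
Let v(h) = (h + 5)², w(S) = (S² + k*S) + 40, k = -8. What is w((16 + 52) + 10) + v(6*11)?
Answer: 10541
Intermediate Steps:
w(S) = 40 + S² - 8*S (w(S) = (S² - 8*S) + 40 = 40 + S² - 8*S)
v(h) = (5 + h)²
w((16 + 52) + 10) + v(6*11) = (40 + ((16 + 52) + 10)² - 8*((16 + 52) + 10)) + (5 + 6*11)² = (40 + (68 + 10)² - 8*(68 + 10)) + (5 + 66)² = (40 + 78² - 8*78) + 71² = (40 + 6084 - 624) + 5041 = 5500 + 5041 = 10541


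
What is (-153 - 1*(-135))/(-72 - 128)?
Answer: 9/100 ≈ 0.090000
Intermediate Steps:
(-153 - 1*(-135))/(-72 - 128) = (-153 + 135)/(-200) = -18*(-1/200) = 9/100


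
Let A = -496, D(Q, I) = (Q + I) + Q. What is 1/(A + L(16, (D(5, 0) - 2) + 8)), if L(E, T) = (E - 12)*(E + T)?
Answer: -1/368 ≈ -0.0027174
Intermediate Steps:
D(Q, I) = I + 2*Q (D(Q, I) = (I + Q) + Q = I + 2*Q)
L(E, T) = (-12 + E)*(E + T)
1/(A + L(16, (D(5, 0) - 2) + 8)) = 1/(-496 + (16**2 - 12*16 - 12*(((0 + 2*5) - 2) + 8) + 16*(((0 + 2*5) - 2) + 8))) = 1/(-496 + (256 - 192 - 12*(((0 + 10) - 2) + 8) + 16*(((0 + 10) - 2) + 8))) = 1/(-496 + (256 - 192 - 12*((10 - 2) + 8) + 16*((10 - 2) + 8))) = 1/(-496 + (256 - 192 - 12*(8 + 8) + 16*(8 + 8))) = 1/(-496 + (256 - 192 - 12*16 + 16*16)) = 1/(-496 + (256 - 192 - 192 + 256)) = 1/(-496 + 128) = 1/(-368) = -1/368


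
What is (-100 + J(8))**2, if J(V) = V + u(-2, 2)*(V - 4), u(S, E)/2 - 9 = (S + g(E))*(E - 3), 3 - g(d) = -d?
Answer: 1936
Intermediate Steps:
g(d) = 3 + d (g(d) = 3 - (-1)*d = 3 + d)
u(S, E) = 18 + 2*(-3 + E)*(3 + E + S) (u(S, E) = 18 + 2*((S + (3 + E))*(E - 3)) = 18 + 2*((3 + E + S)*(-3 + E)) = 18 + 2*((-3 + E)*(3 + E + S)) = 18 + 2*(-3 + E)*(3 + E + S))
J(V) = -48 + 13*V (J(V) = V + (-6*(-2) + 2*2**2 + 2*2*(-2))*(V - 4) = V + (12 + 2*4 - 8)*(-4 + V) = V + (12 + 8 - 8)*(-4 + V) = V + 12*(-4 + V) = V + (-48 + 12*V) = -48 + 13*V)
(-100 + J(8))**2 = (-100 + (-48 + 13*8))**2 = (-100 + (-48 + 104))**2 = (-100 + 56)**2 = (-44)**2 = 1936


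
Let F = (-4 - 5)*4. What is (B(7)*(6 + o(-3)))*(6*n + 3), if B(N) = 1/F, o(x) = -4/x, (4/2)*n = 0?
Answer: -11/18 ≈ -0.61111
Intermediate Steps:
n = 0 (n = (½)*0 = 0)
F = -36 (F = -9*4 = -36)
B(N) = -1/36 (B(N) = 1/(-36) = -1/36)
(B(7)*(6 + o(-3)))*(6*n + 3) = (-(6 - 4/(-3))/36)*(6*0 + 3) = (-(6 - 4*(-⅓))/36)*(0 + 3) = -(6 + 4/3)/36*3 = -1/36*22/3*3 = -11/54*3 = -11/18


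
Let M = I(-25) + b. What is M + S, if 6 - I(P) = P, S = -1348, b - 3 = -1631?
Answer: -2945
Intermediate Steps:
b = -1628 (b = 3 - 1631 = -1628)
I(P) = 6 - P
M = -1597 (M = (6 - 1*(-25)) - 1628 = (6 + 25) - 1628 = 31 - 1628 = -1597)
M + S = -1597 - 1348 = -2945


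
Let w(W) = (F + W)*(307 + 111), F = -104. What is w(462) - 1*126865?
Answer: 22779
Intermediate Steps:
w(W) = -43472 + 418*W (w(W) = (-104 + W)*(307 + 111) = (-104 + W)*418 = -43472 + 418*W)
w(462) - 1*126865 = (-43472 + 418*462) - 1*126865 = (-43472 + 193116) - 126865 = 149644 - 126865 = 22779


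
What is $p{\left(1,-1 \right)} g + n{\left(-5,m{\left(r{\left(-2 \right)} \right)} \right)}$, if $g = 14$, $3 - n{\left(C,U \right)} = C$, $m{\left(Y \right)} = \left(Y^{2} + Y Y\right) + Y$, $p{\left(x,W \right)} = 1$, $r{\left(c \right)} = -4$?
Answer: $22$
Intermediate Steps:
$m{\left(Y \right)} = Y + 2 Y^{2}$ ($m{\left(Y \right)} = \left(Y^{2} + Y^{2}\right) + Y = 2 Y^{2} + Y = Y + 2 Y^{2}$)
$n{\left(C,U \right)} = 3 - C$
$p{\left(1,-1 \right)} g + n{\left(-5,m{\left(r{\left(-2 \right)} \right)} \right)} = 1 \cdot 14 + \left(3 - -5\right) = 14 + \left(3 + 5\right) = 14 + 8 = 22$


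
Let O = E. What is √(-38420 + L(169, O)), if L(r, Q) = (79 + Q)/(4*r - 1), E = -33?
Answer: I*√77800362/45 ≈ 196.01*I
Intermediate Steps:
O = -33
L(r, Q) = (79 + Q)/(-1 + 4*r)
√(-38420 + L(169, O)) = √(-38420 + (79 - 33)/(-1 + 4*169)) = √(-38420 + 46/(-1 + 676)) = √(-38420 + 46/675) = √(-25933454/675) = I*√77800362/45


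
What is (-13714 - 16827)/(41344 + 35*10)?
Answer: -30541/41694 ≈ -0.73250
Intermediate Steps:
(-13714 - 16827)/(41344 + 35*10) = -30541/(41344 + 350) = -30541/41694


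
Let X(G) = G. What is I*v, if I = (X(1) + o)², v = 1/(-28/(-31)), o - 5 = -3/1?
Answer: 279/28 ≈ 9.9643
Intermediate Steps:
o = 2 (o = 5 - 3/1 = 5 - 3*1 = 5 - 3 = 2)
v = 31/28 (v = 1/(-28*(-1/31)) = 1/(28/31) = 31/28 ≈ 1.1071)
I = 9 (I = (1 + 2)² = 3² = 9)
I*v = 9*(31/28) = 279/28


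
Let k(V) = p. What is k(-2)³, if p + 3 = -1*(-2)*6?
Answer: 729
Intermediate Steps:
p = 9 (p = -3 - 1*(-2)*6 = -3 + 2*6 = -3 + 12 = 9)
k(V) = 9
k(-2)³ = 9³ = 729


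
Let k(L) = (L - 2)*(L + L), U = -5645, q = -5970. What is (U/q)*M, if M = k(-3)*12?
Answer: 67740/199 ≈ 340.40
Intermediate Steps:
k(L) = 2*L*(-2 + L) (k(L) = (-2 + L)*(2*L) = 2*L*(-2 + L))
M = 360 (M = (2*(-3)*(-2 - 3))*12 = (2*(-3)*(-5))*12 = 30*12 = 360)
(U/q)*M = -5645/(-5970)*360 = -5645*(-1/5970)*360 = (1129/1194)*360 = 67740/199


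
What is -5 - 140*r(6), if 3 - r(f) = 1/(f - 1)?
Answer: -397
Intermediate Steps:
r(f) = 3 - 1/(-1 + f) (r(f) = 3 - 1/(f - 1) = 3 - 1/(-1 + f))
-5 - 140*r(6) = -5 - 140*(-4 + 3*6)/(-1 + 6) = -5 - 140*(-4 + 18)/5 = -5 - 28*14 = -5 - 140*14/5 = -5 - 392 = -397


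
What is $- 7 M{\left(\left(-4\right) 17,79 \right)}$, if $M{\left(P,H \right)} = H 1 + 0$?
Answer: $-553$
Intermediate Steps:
$M{\left(P,H \right)} = H$ ($M{\left(P,H \right)} = H + 0 = H$)
$- 7 M{\left(\left(-4\right) 17,79 \right)} = \left(-7\right) 79 = -553$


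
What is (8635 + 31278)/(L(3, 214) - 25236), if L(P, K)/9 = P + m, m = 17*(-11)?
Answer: -39913/26892 ≈ -1.4842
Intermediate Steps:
m = -187
L(P, K) = -1683 + 9*P (L(P, K) = 9*(P - 187) = 9*(-187 + P) = -1683 + 9*P)
(8635 + 31278)/(L(3, 214) - 25236) = (8635 + 31278)/((-1683 + 9*3) - 25236) = 39913/((-1683 + 27) - 25236) = 39913/(-1656 - 25236) = 39913/(-26892) = 39913*(-1/26892) = -39913/26892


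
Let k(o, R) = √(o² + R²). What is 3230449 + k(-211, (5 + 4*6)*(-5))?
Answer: 3230449 + √65546 ≈ 3.2307e+6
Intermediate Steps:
k(o, R) = √(R² + o²)
3230449 + k(-211, (5 + 4*6)*(-5)) = 3230449 + √(((5 + 4*6)*(-5))² + (-211)²) = 3230449 + √(((5 + 24)*(-5))² + 44521) = 3230449 + √((29*(-5))² + 44521) = 3230449 + √((-145)² + 44521) = 3230449 + √(21025 + 44521) = 3230449 + √65546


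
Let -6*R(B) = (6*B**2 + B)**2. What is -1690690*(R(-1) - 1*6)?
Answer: 51566045/3 ≈ 1.7189e+7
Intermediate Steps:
R(B) = -(B + 6*B**2)**2/6 (R(B) = -(6*B**2 + B)**2/6 = -(B + 6*B**2)**2/6)
-1690690*(R(-1) - 1*6) = -1690690*(-1/6*(-1)**2*(1 + 6*(-1))**2 - 1*6) = -1690690*(-1/6*1*(1 - 6)**2 - 6) = -1690690*(-1/6*1*(-5)**2 - 6) = -1690690*(-1/6*1*25 - 6) = -1690690*(-25/6 - 6) = -1690690*(-61/6) = 51566045/3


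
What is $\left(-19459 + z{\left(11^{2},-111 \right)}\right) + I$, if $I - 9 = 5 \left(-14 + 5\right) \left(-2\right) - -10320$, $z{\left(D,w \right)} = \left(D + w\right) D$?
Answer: $-7830$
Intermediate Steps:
$z{\left(D,w \right)} = D \left(D + w\right)$
$I = 10419$ ($I = 9 + \left(5 \left(-14 + 5\right) \left(-2\right) - -10320\right) = 9 + \left(5 \left(-9\right) \left(-2\right) + 10320\right) = 9 + \left(\left(-45\right) \left(-2\right) + 10320\right) = 9 + \left(90 + 10320\right) = 9 + 10410 = 10419$)
$\left(-19459 + z{\left(11^{2},-111 \right)}\right) + I = \left(-19459 + 11^{2} \left(11^{2} - 111\right)\right) + 10419 = \left(-19459 + 121 \left(121 - 111\right)\right) + 10419 = \left(-19459 + 121 \cdot 10\right) + 10419 = \left(-19459 + 1210\right) + 10419 = -18249 + 10419 = -7830$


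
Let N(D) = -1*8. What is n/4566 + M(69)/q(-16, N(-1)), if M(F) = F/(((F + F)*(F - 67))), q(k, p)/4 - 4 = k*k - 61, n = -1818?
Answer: -963991/2423024 ≈ -0.39785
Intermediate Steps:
N(D) = -8
q(k, p) = -228 + 4*k² (q(k, p) = 16 + 4*(k*k - 61) = 16 + 4*(k² - 61) = 16 + 4*(-61 + k²) = 16 + (-244 + 4*k²) = -228 + 4*k²)
M(F) = 1/(2*(-67 + F)) (M(F) = F/(((2*F)*(-67 + F))) = F/((2*F*(-67 + F))) = F*(1/(2*F*(-67 + F))) = 1/(2*(-67 + F)))
n/4566 + M(69)/q(-16, N(-1)) = -1818/4566 + (1/(2*(-67 + 69)))/(-228 + 4*(-16)²) = -1818*1/4566 + ((½)/2)/(-228 + 4*256) = -303/761 + ((½)*(½))/(-228 + 1024) = -303/761 + (¼)/796 = -303/761 + (¼)*(1/796) = -303/761 + 1/3184 = -963991/2423024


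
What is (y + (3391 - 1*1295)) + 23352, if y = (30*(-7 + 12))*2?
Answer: 25748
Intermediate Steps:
y = 300 (y = (30*5)*2 = 150*2 = 300)
(y + (3391 - 1*1295)) + 23352 = (300 + (3391 - 1*1295)) + 23352 = (300 + (3391 - 1295)) + 23352 = (300 + 2096) + 23352 = 2396 + 23352 = 25748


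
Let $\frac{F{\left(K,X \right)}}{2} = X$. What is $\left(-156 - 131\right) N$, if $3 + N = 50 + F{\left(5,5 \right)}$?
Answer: $-16359$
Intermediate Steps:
$F{\left(K,X \right)} = 2 X$
$N = 57$ ($N = -3 + \left(50 + 2 \cdot 5\right) = -3 + \left(50 + 10\right) = -3 + 60 = 57$)
$\left(-156 - 131\right) N = \left(-156 - 131\right) 57 = \left(-287\right) 57 = -16359$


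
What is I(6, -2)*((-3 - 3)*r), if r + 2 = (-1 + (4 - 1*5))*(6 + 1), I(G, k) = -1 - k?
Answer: 96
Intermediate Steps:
r = -16 (r = -2 + (-1 + (4 - 1*5))*(6 + 1) = -2 + (-1 + (4 - 5))*7 = -2 + (-1 - 1)*7 = -2 - 2*7 = -2 - 14 = -16)
I(6, -2)*((-3 - 3)*r) = (-1 - 1*(-2))*((-3 - 3)*(-16)) = (-1 + 2)*(-6*(-16)) = 1*96 = 96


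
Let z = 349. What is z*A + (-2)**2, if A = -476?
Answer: -166120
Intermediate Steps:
z*A + (-2)**2 = 349*(-476) + (-2)**2 = -166124 + 4 = -166120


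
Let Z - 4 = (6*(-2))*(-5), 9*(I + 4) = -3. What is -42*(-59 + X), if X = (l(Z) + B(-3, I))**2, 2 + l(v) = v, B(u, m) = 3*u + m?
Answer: -290990/3 ≈ -96997.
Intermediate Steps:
I = -13/3 (I = -4 + (1/9)*(-3) = -4 - 1/3 = -13/3 ≈ -4.3333)
B(u, m) = m + 3*u
Z = 64 (Z = 4 + (6*(-2))*(-5) = 4 - 12*(-5) = 4 + 60 = 64)
l(v) = -2 + v
X = 21316/9 (X = ((-2 + 64) + (-13/3 + 3*(-3)))**2 = (62 + (-13/3 - 9))**2 = (62 - 40/3)**2 = (146/3)**2 = 21316/9 ≈ 2368.4)
-42*(-59 + X) = -42*(-59 + 21316/9) = -42*20785/9 = -290990/3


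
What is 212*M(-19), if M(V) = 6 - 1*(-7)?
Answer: 2756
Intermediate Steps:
M(V) = 13 (M(V) = 6 + 7 = 13)
212*M(-19) = 212*13 = 2756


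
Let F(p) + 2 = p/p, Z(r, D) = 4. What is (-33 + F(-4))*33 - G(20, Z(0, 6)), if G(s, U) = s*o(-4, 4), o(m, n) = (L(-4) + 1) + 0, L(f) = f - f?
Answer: -1142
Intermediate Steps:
L(f) = 0
o(m, n) = 1 (o(m, n) = (0 + 1) + 0 = 1 + 0 = 1)
G(s, U) = s (G(s, U) = s*1 = s)
F(p) = -1 (F(p) = -2 + p/p = -2 + 1 = -1)
(-33 + F(-4))*33 - G(20, Z(0, 6)) = (-33 - 1)*33 - 1*20 = -34*33 - 20 = -1122 - 20 = -1142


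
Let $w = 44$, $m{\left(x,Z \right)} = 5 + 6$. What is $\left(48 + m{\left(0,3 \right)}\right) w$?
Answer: $2596$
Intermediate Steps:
$m{\left(x,Z \right)} = 11$
$\left(48 + m{\left(0,3 \right)}\right) w = \left(48 + 11\right) 44 = 59 \cdot 44 = 2596$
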